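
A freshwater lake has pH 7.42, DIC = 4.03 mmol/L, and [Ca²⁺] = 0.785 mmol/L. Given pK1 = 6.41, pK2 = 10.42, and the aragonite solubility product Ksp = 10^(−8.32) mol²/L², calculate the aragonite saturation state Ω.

Ω = 0.602

α₂ = 1 / (1 + [H⁺]/K2 + [H⁺]²/(K1K2)) = 1 / (1 + 10^+3.00 + 10^+1.99)
   = 1 / (1 + 1000.0 + 97.724) = 1/1098.7 = 0.0009101
[CO3²⁻] = α₂ × DIC = 0.0009101 × 4.03 = 0.003668 mmol/L = 3.668 μmol/L
Ksp = 10^(−8.32) = 4.786×10^-9
Ω = [Ca²⁺][CO3²⁻]/Ksp = (0.785×10^-3)(3.668×10^-6) / 4.786×10^-9 = 0.602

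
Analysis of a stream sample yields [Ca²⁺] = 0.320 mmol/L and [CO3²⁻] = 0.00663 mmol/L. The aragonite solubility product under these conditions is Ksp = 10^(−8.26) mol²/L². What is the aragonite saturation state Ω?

Ksp = 10^(−8.26) = 5.495×10^-9
Ω = [Ca²⁺][CO3²⁻]/Ksp = (0.320×10^-3)(0.00663×10^-3) / 5.495×10^-9 = 0.386

Ω = 0.386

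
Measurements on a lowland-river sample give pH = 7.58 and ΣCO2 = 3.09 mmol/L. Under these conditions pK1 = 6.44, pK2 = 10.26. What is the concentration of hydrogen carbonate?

α₁ = 1 / (1 + [H⁺]/K1 + K2/[H⁺]) = 1 / (1 + 10^-1.14 + 10^-2.68)
   = 1 / (1 + 0.072444 + 0.0020893) = 1/1.0745 = 0.9306
[HCO3⁻] = α₁ × DIC = 0.9306 × 3.09 = 2.88 mmol/L

[HCO3⁻] = 2.88 mmol/L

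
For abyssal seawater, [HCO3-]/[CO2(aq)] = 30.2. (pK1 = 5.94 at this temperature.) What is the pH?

pH = 7.42

From K1 = [H⁺][HCO3-]/[CO2(aq)]:  pH = pK1 + log₁₀([HCO3-]/[CO2(aq)])
log₁₀(30.2) = +1.480
pH = 5.94 + (+1.480) = 7.42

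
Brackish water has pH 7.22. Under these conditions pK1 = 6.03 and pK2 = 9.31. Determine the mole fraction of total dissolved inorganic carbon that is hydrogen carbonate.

α₁ = 0.932

α₁ = 1 / (1 + [H⁺]/K1 + K2/[H⁺]) = 1 / (1 + 10^-1.19 + 10^-2.09)
   = 1 / (1 + 0.064565 + 0.0081283) = 1/1.0727 = 0.9322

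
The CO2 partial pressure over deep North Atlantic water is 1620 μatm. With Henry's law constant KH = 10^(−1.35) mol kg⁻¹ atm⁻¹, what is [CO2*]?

KH = 10^(−1.35) = 4.467×10^-2 mol kg⁻¹ atm⁻¹
[CO2*] = KH · pCO2 = 4.467×10^-2 × 1620×10^-6 atm = 7.24×10^-5 mol/kg

[CO2*] = 72.4 μmol/kg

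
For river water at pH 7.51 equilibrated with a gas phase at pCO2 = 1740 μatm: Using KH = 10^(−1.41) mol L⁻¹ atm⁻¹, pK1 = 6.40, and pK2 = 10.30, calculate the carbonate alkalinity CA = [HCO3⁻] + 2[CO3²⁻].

[CO2*] = KH · pCO2 = 10^(−1.41) × 1740×10^-6 = 6.769×10^-5 mol/L
α₀ = 1/(1 + K1/[H⁺] + K1K2/[H⁺]²) = 1/(1 + 10^+1.11 + 10^-1.68) = 0.07192
DIC = [CO2*]/α₀ = 6.769×10^-5 / 0.07192 = 0.9412 mmol/L
CA = (α₁ + 2α₂)·DIC = (0.9266 + 2×0.001503) × 0.9412 = 0.875 mmol/L

CA = 0.875 mmol/L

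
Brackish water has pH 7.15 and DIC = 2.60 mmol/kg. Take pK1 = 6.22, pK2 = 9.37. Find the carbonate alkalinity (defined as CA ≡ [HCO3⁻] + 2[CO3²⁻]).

CA = 2.34 mmol/kg

CA = [HCO3⁻] + 2[CO3²⁻] = (α₁ + 2α₂)·DIC
At pH 7.15: [H⁺]/K1 = 10^-0.93 = 0.11749, K2/[H⁺] = 10^-2.22 = 0.0060256
α₁ = 1/(1 + 0.11749 + 0.0060256) = 1/1.1235 = 0.8901; α₂ = α₁·K2/[H⁺] = 0.005363
α₁ + 2α₂ = 0.9008
CA = 0.9008 × 2.60 = 2.34 mmol/kg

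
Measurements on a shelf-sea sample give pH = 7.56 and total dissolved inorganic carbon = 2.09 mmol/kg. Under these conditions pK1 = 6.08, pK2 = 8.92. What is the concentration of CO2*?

α₀ = 1 / (1 + K1/[H⁺] + K1K2/[H⁺]²) = 1 / (1 + 10^+1.48 + 10^+0.12)
   = 1 / (1 + 30.200 + 1.3183) = 1/32.518 = 0.03075
[CO2*] = α₀ × DIC = 0.03075 × 2.09 = 0.0643 mmol/kg

[CO2*] = 0.0643 mmol/kg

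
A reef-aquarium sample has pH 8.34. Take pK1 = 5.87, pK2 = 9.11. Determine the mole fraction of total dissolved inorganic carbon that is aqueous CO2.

α₀ = 1 / (1 + K1/[H⁺] + K1K2/[H⁺]²) = 1 / (1 + 10^+2.47 + 10^+1.70)
   = 1 / (1 + 295.12 + 50.119) = 1/346.24 = 0.002888

α₀ = 0.00289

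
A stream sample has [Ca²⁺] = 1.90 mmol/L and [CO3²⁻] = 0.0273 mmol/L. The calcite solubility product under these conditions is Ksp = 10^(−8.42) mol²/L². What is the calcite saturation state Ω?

Ω = 13.6

Ksp = 10^(−8.42) = 3.802×10^-9
Ω = [Ca²⁺][CO3²⁻]/Ksp = (1.90×10^-3)(0.0273×10^-3) / 3.802×10^-9 = 13.6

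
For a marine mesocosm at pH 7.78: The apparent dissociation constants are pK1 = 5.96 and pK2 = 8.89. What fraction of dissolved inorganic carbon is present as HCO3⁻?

α₁ = 0.915

α₁ = 1 / (1 + [H⁺]/K1 + K2/[H⁺]) = 1 / (1 + 10^-1.82 + 10^-1.11)
   = 1 / (1 + 0.015136 + 0.077625) = 1/1.0928 = 0.9151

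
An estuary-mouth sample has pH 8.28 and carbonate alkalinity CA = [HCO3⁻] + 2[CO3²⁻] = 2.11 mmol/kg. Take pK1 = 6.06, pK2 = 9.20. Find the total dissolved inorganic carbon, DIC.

DIC = 1.92 mmol/kg

CA = [HCO3⁻] + 2[CO3²⁻] = (α₁ + 2α₂)·DIC
At pH 8.28: [H⁺]/K1 = 10^-2.22 = 0.0060256, K2/[H⁺] = 10^-0.92 = 0.12023
α₁ = 1/(1 + 0.0060256 + 0.12023) = 1/1.1263 = 0.8879; α₂ = α₁·K2/[H⁺] = 0.1067
α₁ + 2α₂ = 1.1014
DIC = CA / (α₁ + 2α₂) = 2.11 / 1.1014 = 1.92 mmol/kg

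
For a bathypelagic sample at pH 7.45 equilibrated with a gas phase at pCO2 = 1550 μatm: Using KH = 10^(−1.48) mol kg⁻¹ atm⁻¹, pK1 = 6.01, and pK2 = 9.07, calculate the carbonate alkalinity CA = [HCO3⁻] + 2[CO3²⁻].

[CO2*] = KH · pCO2 = 10^(−1.48) × 1550×10^-6 = 5.133×10^-5 mol/kg
α₀ = 1/(1 + K1/[H⁺] + K1K2/[H⁺]²) = 1/(1 + 10^+1.44 + 10^-0.18) = 0.03424
DIC = [CO2*]/α₀ = 5.133×10^-5 / 0.03424 = 1.499 mmol/kg
CA = (α₁ + 2α₂)·DIC = (0.9431 + 2×0.02262) × 1.499 = 1.48 mmol/kg

CA = 1.48 mmol/kg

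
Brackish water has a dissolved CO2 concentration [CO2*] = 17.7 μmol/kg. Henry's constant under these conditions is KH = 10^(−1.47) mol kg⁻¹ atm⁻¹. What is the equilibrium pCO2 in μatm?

KH = 10^(−1.47) = 3.388×10^-2 mol kg⁻¹ atm⁻¹
pCO2 = [CO2*]/KH = 17.7×10^-6 / 3.388×10^-2 = 5.22×10^-4 atm = 522 μatm

pCO2 = 522 μatm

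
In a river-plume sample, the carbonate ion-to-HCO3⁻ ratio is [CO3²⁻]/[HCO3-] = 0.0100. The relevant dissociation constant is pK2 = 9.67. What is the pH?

From K2 = [H⁺][CO3²⁻]/[HCO3-]:  pH = pK2 + log₁₀([CO3²⁻]/[HCO3-])
log₁₀(0.0100) = -2.000
pH = 9.67 + (-2.000) = 7.67

pH = 7.67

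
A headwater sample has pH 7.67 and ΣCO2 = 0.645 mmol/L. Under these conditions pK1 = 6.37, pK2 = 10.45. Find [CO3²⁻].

α₂ = 1 / (1 + [H⁺]/K2 + [H⁺]²/(K1K2)) = 1 / (1 + 10^+2.78 + 10^+1.48)
   = 1 / (1 + 602.56 + 30.200) = 1/633.76 = 0.001578
[CO3²⁻] = α₂ × DIC = 0.001578 × 0.645 = 0.00102 mmol/L = 1.02 μmol/L

[CO3²⁻] = 1.02 μmol/L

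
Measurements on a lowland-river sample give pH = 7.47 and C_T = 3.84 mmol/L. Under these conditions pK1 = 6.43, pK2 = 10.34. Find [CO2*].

α₀ = 1 / (1 + K1/[H⁺] + K1K2/[H⁺]²) = 1 / (1 + 10^+1.04 + 10^-1.83)
   = 1 / (1 + 10.965 + 0.014791) = 1/11.980 = 0.08348
[CO2*] = α₀ × DIC = 0.08348 × 3.84 = 0.321 mmol/L

[CO2*] = 0.321 mmol/L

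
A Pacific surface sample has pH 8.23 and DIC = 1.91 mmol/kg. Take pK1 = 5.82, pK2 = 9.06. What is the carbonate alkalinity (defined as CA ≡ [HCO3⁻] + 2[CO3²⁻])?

CA = 2.15 mmol/kg

CA = [HCO3⁻] + 2[CO3²⁻] = (α₁ + 2α₂)·DIC
At pH 8.23: [H⁺]/K1 = 10^-2.41 = 0.0038905, K2/[H⁺] = 10^-0.83 = 0.14791
α₁ = 1/(1 + 0.0038905 + 0.14791) = 1/1.1518 = 0.8682; α₂ = α₁·K2/[H⁺] = 0.1284
α₁ + 2α₂ = 1.1250
CA = 1.1250 × 1.91 = 2.15 mmol/kg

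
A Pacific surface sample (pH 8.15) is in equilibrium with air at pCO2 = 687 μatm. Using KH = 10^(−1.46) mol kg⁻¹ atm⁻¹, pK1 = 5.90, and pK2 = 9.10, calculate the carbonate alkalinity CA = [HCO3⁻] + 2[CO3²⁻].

[CO2*] = KH · pCO2 = 10^(−1.46) × 687×10^-6 = 2.382×10^-5 mol/kg
α₀ = 1/(1 + K1/[H⁺] + K1K2/[H⁺]²) = 1/(1 + 10^+2.25 + 10^+1.30) = 0.005031
DIC = [CO2*]/α₀ = 2.382×10^-5 / 0.005031 = 4.735 mmol/kg
CA = (α₁ + 2α₂)·DIC = (0.8946 + 2×0.1004) × 4.735 = 5.19 mmol/kg

CA = 5.19 mmol/kg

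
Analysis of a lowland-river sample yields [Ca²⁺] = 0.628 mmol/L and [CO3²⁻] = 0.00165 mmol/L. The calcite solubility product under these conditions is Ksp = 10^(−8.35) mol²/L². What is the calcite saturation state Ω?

Ω = 0.232

Ksp = 10^(−8.35) = 4.467×10^-9
Ω = [Ca²⁺][CO3²⁻]/Ksp = (0.628×10^-3)(0.00165×10^-3) / 4.467×10^-9 = 0.232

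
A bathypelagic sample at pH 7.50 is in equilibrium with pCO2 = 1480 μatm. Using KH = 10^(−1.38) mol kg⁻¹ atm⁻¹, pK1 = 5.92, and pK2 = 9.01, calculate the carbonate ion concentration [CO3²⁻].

[CO2*] = KH · pCO2 = 10^(−1.38) × 1480×10^-6 = 6.170×10^-5 mol/kg
α₀ = 1/(1 + K1/[H⁺] + K1K2/[H⁺]²) = 1/(1 + 10^+1.58 + 10^+0.07) = 0.02488
DIC = [CO2*]/α₀ = 6.170×10^-5 / 0.02488 = 2.480 mmol/kg
[CO3²⁻] = α₂·DIC; α₂ = 0.02923, so [CO3²⁻] = 0.02923 × 2.480 = 0.0725 mmol/kg

[CO3²⁻] = 0.0725 mmol/kg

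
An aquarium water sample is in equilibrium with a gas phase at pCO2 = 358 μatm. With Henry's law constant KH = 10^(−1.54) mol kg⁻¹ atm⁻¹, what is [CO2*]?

KH = 10^(−1.54) = 2.884×10^-2 mol kg⁻¹ atm⁻¹
[CO2*] = KH · pCO2 = 2.884×10^-2 × 358×10^-6 atm = 1.03×10^-5 mol/kg

[CO2*] = 10.3 μmol/kg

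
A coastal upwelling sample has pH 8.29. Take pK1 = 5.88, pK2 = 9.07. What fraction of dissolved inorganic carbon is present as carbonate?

α₂ = 1 / (1 + [H⁺]/K2 + [H⁺]²/(K1K2)) = 1 / (1 + 10^+0.78 + 10^-1.63)
   = 1 / (1 + 6.0256 + 0.023442) = 1/7.0490 = 0.1419

α₂ = 0.142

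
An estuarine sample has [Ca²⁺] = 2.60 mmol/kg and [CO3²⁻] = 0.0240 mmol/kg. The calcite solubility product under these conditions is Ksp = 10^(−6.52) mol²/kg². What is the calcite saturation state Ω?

Ω = 0.207

Ksp = 10^(−6.52) = 3.020×10^-7
Ω = [Ca²⁺][CO3²⁻]/Ksp = (2.60×10^-3)(0.0240×10^-3) / 3.020×10^-7 = 0.207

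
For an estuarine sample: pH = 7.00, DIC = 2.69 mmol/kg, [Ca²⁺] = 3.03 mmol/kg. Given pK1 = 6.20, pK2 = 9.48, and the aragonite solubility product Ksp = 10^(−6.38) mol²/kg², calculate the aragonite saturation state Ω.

Ω = 0.0557

α₂ = 1 / (1 + [H⁺]/K2 + [H⁺]²/(K1K2)) = 1 / (1 + 10^+2.48 + 10^+1.68)
   = 1 / (1 + 302.00 + 47.863) = 1/350.86 = 0.002850
[CO3²⁻] = α₂ × DIC = 0.002850 × 2.69 = 0.007667 mmol/kg = 7.667 μmol/kg
Ksp = 10^(−6.38) = 4.169×10^-7
Ω = [Ca²⁺][CO3²⁻]/Ksp = (3.03×10^-3)(7.667×10^-6) / 4.169×10^-7 = 0.0557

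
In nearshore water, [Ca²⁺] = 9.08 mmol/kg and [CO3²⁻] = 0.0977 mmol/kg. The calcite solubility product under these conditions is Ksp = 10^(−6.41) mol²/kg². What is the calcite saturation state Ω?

Ω = 2.28

Ksp = 10^(−6.41) = 3.890×10^-7
Ω = [Ca²⁺][CO3²⁻]/Ksp = (9.08×10^-3)(0.0977×10^-3) / 3.890×10^-7 = 2.28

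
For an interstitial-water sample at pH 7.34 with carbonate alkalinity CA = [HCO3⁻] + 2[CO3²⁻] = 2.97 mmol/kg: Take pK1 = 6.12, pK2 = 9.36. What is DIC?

CA = [HCO3⁻] + 2[CO3²⁻] = (α₁ + 2α₂)·DIC
At pH 7.34: [H⁺]/K1 = 10^-1.22 = 0.060256, K2/[H⁺] = 10^-2.02 = 0.0095499
α₁ = 1/(1 + 0.060256 + 0.0095499) = 1/1.0698 = 0.9347; α₂ = α₁·K2/[H⁺] = 0.008927
α₁ + 2α₂ = 0.9526
DIC = CA / (α₁ + 2α₂) = 2.97 / 0.9526 = 3.12 mmol/kg

DIC = 3.12 mmol/kg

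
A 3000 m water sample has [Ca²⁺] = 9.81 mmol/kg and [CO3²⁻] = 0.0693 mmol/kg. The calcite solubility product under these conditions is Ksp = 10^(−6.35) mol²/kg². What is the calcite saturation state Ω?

Ksp = 10^(−6.35) = 4.467×10^-7
Ω = [Ca²⁺][CO3²⁻]/Ksp = (9.81×10^-3)(0.0693×10^-3) / 4.467×10^-7 = 1.52

Ω = 1.52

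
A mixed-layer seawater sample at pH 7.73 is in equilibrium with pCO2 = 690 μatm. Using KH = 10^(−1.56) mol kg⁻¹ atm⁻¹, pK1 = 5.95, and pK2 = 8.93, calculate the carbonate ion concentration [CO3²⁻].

[CO3²⁻] = 0.0723 mmol/kg

[CO2*] = KH · pCO2 = 10^(−1.56) × 690×10^-6 = 1.900×10^-5 mol/kg
α₀ = 1/(1 + K1/[H⁺] + K1K2/[H⁺]²) = 1/(1 + 10^+1.78 + 10^+0.58) = 0.01537
DIC = [CO2*]/α₀ = 1.900×10^-5 / 0.01537 = 1.236 mmol/kg
[CO3²⁻] = α₂·DIC; α₂ = 0.05844, so [CO3²⁻] = 0.05844 × 1.236 = 0.0723 mmol/kg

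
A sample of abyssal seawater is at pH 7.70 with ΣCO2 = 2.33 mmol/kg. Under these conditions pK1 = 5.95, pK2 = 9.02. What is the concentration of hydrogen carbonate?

α₁ = 1 / (1 + [H⁺]/K1 + K2/[H⁺]) = 1 / (1 + 10^-1.75 + 10^-1.32)
   = 1 / (1 + 0.017783 + 0.047863) = 1/1.0656 = 0.9384
[HCO3⁻] = α₁ × DIC = 0.9384 × 2.33 = 2.19 mmol/kg

[HCO3⁻] = 2.19 mmol/kg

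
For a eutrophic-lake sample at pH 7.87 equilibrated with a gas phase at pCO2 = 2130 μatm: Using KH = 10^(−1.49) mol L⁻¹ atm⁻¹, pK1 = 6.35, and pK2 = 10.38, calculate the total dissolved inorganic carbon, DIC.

DIC = 2.36 mmol/L

[CO2*] = KH · pCO2 = 10^(−1.49) × 2130×10^-6 = 6.893×10^-5 mol/L
α₀ = 1/(1 + K1/[H⁺] + K1K2/[H⁺]²) = 1/(1 + 10^+1.52 + 10^-0.99) = 0.02923
DIC = [CO2*]/α₀ = 6.893×10^-5 / 0.02923 = 2.36 mmol/L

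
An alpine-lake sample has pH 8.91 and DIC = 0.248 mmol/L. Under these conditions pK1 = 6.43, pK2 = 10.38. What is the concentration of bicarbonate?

α₁ = 1 / (1 + [H⁺]/K1 + K2/[H⁺]) = 1 / (1 + 10^-2.48 + 10^-1.47)
   = 1 / (1 + 0.0033113 + 0.033884) = 1/1.0372 = 0.9641
[HCO3⁻] = α₁ × DIC = 0.9641 × 0.248 = 0.239 mmol/L

[HCO3⁻] = 0.239 mmol/L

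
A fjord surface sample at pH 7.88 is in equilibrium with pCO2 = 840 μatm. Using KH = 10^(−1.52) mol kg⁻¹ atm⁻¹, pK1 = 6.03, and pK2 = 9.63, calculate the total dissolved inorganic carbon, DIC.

[CO2*] = KH · pCO2 = 10^(−1.52) × 840×10^-6 = 2.537×10^-5 mol/kg
α₀ = 1/(1 + K1/[H⁺] + K1K2/[H⁺]²) = 1/(1 + 10^+1.85 + 10^+0.10) = 0.01369
DIC = [CO2*]/α₀ = 2.537×10^-5 / 0.01369 = 1.85 mmol/kg

DIC = 1.85 mmol/kg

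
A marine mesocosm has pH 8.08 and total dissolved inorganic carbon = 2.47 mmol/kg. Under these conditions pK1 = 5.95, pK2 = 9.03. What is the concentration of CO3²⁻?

α₂ = 1 / (1 + [H⁺]/K2 + [H⁺]²/(K1K2)) = 1 / (1 + 10^+0.95 + 10^-1.18)
   = 1 / (1 + 8.9125 + 0.066069) = 1/9.9786 = 0.1002
[CO3²⁻] = α₂ × DIC = 0.1002 × 2.47 = 0.248 mmol/kg

[CO3²⁻] = 0.248 mmol/kg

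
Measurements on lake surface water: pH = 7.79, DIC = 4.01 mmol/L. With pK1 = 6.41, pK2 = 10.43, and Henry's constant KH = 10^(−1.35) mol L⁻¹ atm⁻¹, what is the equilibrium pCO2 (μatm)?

pCO2 = 3580 μatm

α₀ = 1 / (1 + K1/[H⁺] + K1K2/[H⁺]²) = 1 / (1 + 10^+1.38 + 10^-1.26)
   = 1 / (1 + 23.988 + 0.054954) = 1/25.043 = 0.03993
[CO2*] = α₀ × DIC = 0.03993 × 4.01 = 0.1601 mmol/L
pCO2 = [CO2*]/KH = 1.601×10^-4 / 4.467×10^-2 = 3580 μatm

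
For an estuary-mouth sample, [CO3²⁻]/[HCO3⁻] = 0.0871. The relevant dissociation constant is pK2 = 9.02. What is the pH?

From K2 = [H⁺][CO3²⁻]/[HCO3⁻]:  pH = pK2 + log₁₀([CO3²⁻]/[HCO3⁻])
log₁₀(0.0871) = -1.060
pH = 9.02 + (-1.060) = 7.96

pH = 7.96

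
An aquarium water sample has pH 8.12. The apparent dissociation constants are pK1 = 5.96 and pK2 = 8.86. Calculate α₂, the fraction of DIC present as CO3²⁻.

α₂ = 1 / (1 + [H⁺]/K2 + [H⁺]²/(K1K2)) = 1 / (1 + 10^+0.74 + 10^-1.42)
   = 1 / (1 + 5.4954 + 0.038019) = 1/6.5334 = 0.1531

α₂ = 0.153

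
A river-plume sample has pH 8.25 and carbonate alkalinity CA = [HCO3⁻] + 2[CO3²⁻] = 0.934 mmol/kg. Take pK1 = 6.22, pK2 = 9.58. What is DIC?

CA = [HCO3⁻] + 2[CO3²⁻] = (α₁ + 2α₂)·DIC
At pH 8.25: [H⁺]/K1 = 10^-2.03 = 0.0093325, K2/[H⁺] = 10^-1.33 = 0.046774
α₁ = 1/(1 + 0.0093325 + 0.046774) = 1/1.0561 = 0.9469; α₂ = α₁·K2/[H⁺] = 0.04429
α₁ + 2α₂ = 1.0355
DIC = CA / (α₁ + 2α₂) = 0.934 / 1.0355 = 0.902 mmol/kg

DIC = 0.902 mmol/kg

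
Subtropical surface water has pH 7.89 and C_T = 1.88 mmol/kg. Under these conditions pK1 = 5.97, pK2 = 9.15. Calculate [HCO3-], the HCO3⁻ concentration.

[HCO3⁻] = 1.76 mmol/kg

α₁ = 1 / (1 + [H⁺]/K1 + K2/[H⁺]) = 1 / (1 + 10^-1.92 + 10^-1.26)
   = 1 / (1 + 0.012023 + 0.054954) = 1/1.0670 = 0.9372
[HCO3⁻] = α₁ × DIC = 0.9372 × 1.88 = 1.76 mmol/kg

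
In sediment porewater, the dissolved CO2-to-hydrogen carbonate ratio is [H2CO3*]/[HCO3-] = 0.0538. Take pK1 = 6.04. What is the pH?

pH = 7.31

From K1 = [H⁺][HCO3-]/[H2CO3*]:  pH = pK1 − log₁₀([H2CO3*]/[HCO3-])
log₁₀(0.0538) = -1.269
pH = 6.04 − (-1.269) = 7.31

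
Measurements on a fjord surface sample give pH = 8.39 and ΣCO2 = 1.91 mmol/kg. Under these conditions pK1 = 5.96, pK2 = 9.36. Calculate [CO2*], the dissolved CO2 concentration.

[CO2*] = 6.39 μmol/kg

α₀ = 1 / (1 + K1/[H⁺] + K1K2/[H⁺]²) = 1 / (1 + 10^+2.43 + 10^+1.46)
   = 1 / (1 + 269.15 + 28.840) = 1/298.99 = 0.003345
[CO2*] = α₀ × DIC = 0.003345 × 1.91 = 0.00639 mmol/kg = 6.39 μmol/kg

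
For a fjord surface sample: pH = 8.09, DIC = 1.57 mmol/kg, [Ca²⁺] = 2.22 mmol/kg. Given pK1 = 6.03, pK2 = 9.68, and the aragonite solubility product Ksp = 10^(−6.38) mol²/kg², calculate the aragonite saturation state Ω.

Ω = 0.208

α₂ = 1 / (1 + [H⁺]/K2 + [H⁺]²/(K1K2)) = 1 / (1 + 10^+1.59 + 10^-0.47)
   = 1 / (1 + 38.905 + 0.33884) = 1/40.243 = 0.02485
[CO3²⁻] = α₂ × DIC = 0.02485 × 1.57 = 0.03901 mmol/kg
Ksp = 10^(−6.38) = 4.169×10^-7
Ω = [Ca²⁺][CO3²⁻]/Ksp = (2.22×10^-3)(3.901×10^-5) / 4.169×10^-7 = 0.208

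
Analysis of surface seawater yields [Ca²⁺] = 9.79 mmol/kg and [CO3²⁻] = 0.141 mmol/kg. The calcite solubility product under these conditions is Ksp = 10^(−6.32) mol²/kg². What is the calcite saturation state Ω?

Ω = 2.88

Ksp = 10^(−6.32) = 4.786×10^-7
Ω = [Ca²⁺][CO3²⁻]/Ksp = (9.79×10^-3)(0.141×10^-3) / 4.786×10^-7 = 2.88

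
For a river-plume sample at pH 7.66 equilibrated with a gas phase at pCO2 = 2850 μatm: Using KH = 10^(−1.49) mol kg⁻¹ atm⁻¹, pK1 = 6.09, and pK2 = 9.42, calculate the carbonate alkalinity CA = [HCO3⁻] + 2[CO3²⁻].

CA = 3.55 mmol/kg

[CO2*] = KH · pCO2 = 10^(−1.49) × 2850×10^-6 = 9.222×10^-5 mol/kg
α₀ = 1/(1 + K1/[H⁺] + K1K2/[H⁺]²) = 1/(1 + 10^+1.57 + 10^-0.19) = 0.02577
DIC = [CO2*]/α₀ = 9.222×10^-5 / 0.02577 = 3.578 mmol/kg
CA = (α₁ + 2α₂)·DIC = (0.9576 + 2×0.01664) × 3.578 = 3.55 mmol/kg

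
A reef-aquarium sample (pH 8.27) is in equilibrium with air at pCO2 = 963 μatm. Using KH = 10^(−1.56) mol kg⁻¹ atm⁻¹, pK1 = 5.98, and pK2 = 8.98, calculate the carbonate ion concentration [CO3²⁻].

[CO2*] = KH · pCO2 = 10^(−1.56) × 963×10^-6 = 2.652×10^-5 mol/kg
α₀ = 1/(1 + K1/[H⁺] + K1K2/[H⁺]²) = 1/(1 + 10^+2.29 + 10^+1.58) = 0.004273
DIC = [CO2*]/α₀ = 2.652×10^-5 / 0.004273 = 6.207 mmol/kg
[CO3²⁻] = α₂·DIC; α₂ = 0.1625, so [CO3²⁻] = 0.1625 × 6.207 = 1.01 mmol/kg

[CO3²⁻] = 1.01 mmol/kg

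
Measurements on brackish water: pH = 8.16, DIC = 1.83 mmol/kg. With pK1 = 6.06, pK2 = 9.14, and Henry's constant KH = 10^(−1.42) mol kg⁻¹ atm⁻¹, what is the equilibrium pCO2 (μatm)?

pCO2 = 344 μatm

α₀ = 1 / (1 + K1/[H⁺] + K1K2/[H⁺]²) = 1 / (1 + 10^+2.10 + 10^+1.12)
   = 1 / (1 + 125.89 + 13.183) = 1/140.08 = 0.007139
[CO2*] = α₀ × DIC = 0.007139 × 1.83 = 0.01306 mmol/kg = 13.06 μmol/kg
pCO2 = [CO2*]/KH = 1.306×10^-5 / 3.802×10^-2 = 344 μatm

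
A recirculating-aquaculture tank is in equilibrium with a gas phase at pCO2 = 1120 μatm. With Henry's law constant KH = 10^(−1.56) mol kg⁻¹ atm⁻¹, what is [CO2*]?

KH = 10^(−1.56) = 2.754×10^-2 mol kg⁻¹ atm⁻¹
[CO2*] = KH · pCO2 = 2.754×10^-2 × 1120×10^-6 atm = 3.08×10^-5 mol/kg

[CO2*] = 30.8 μmol/kg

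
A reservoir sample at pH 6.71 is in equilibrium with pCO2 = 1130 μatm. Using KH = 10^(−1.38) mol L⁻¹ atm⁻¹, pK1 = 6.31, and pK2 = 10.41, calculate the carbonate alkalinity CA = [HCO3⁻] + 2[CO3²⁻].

CA = 0.118 mmol/L

[CO2*] = KH · pCO2 = 10^(−1.38) × 1130×10^-6 = 4.711×10^-5 mol/L
α₀ = 1/(1 + K1/[H⁺] + K1K2/[H⁺]²) = 1/(1 + 10^+0.40 + 10^-3.30) = 0.2847
DIC = [CO2*]/α₀ = 4.711×10^-5 / 0.2847 = 0.1655 mmol/L
CA = (α₁ + 2α₂)·DIC = (0.7152 + 2×0.0001427) × 0.1655 = 0.118 mmol/L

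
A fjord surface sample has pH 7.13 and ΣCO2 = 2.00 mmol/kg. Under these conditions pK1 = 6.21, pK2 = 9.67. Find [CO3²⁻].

α₂ = 1 / (1 + [H⁺]/K2 + [H⁺]²/(K1K2)) = 1 / (1 + 10^+2.54 + 10^+1.62)
   = 1 / (1 + 346.74 + 41.687) = 1/389.42 = 0.002568
[CO3²⁻] = α₂ × DIC = 0.002568 × 2.00 = 0.00514 mmol/kg = 5.14 μmol/kg

[CO3²⁻] = 5.14 μmol/kg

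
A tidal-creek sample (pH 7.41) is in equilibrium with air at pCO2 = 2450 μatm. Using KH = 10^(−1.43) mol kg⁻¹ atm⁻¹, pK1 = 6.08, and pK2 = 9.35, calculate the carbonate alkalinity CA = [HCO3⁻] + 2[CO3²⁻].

[CO2*] = KH · pCO2 = 10^(−1.43) × 2450×10^-6 = 9.103×10^-5 mol/kg
α₀ = 1/(1 + K1/[H⁺] + K1K2/[H⁺]²) = 1/(1 + 10^+1.33 + 10^-0.61) = 0.04420
DIC = [CO2*]/α₀ = 9.103×10^-5 / 0.04420 = 2.059 mmol/kg
CA = (α₁ + 2α₂)·DIC = (0.9450 + 2×0.01085) × 2.059 = 1.99 mmol/kg

CA = 1.99 mmol/kg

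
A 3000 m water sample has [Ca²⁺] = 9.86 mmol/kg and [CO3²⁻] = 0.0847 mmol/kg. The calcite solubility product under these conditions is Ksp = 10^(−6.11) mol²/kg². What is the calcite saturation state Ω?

Ω = 1.08

Ksp = 10^(−6.11) = 7.762×10^-7
Ω = [Ca²⁺][CO3²⁻]/Ksp = (9.86×10^-3)(0.0847×10^-3) / 7.762×10^-7 = 1.08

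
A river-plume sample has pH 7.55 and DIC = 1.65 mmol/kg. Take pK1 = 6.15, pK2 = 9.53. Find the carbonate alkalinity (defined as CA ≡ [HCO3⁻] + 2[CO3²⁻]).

CA = [HCO3⁻] + 2[CO3²⁻] = (α₁ + 2α₂)·DIC
At pH 7.55: [H⁺]/K1 = 10^-1.40 = 0.039811, K2/[H⁺] = 10^-1.98 = 0.010471
α₁ = 1/(1 + 0.039811 + 0.010471) = 1/1.0503 = 0.9521; α₂ = α₁·K2/[H⁺] = 0.009970
α₁ + 2α₂ = 0.9721
CA = 0.9721 × 1.65 = 1.60 mmol/kg

CA = 1.60 mmol/kg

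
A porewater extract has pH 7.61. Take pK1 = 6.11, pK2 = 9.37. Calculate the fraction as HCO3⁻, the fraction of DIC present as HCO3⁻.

α₁ = 0.953

α₁ = 1 / (1 + [H⁺]/K1 + K2/[H⁺]) = 1 / (1 + 10^-1.50 + 10^-1.76)
   = 1 / (1 + 0.031623 + 0.017378) = 1/1.0490 = 0.9533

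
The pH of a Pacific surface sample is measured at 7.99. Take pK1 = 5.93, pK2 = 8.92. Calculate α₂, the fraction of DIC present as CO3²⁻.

α₂ = 1 / (1 + [H⁺]/K2 + [H⁺]²/(K1K2)) = 1 / (1 + 10^+0.93 + 10^-1.13)
   = 1 / (1 + 8.5114 + 0.074131) = 1/9.5855 = 0.1043

α₂ = 0.104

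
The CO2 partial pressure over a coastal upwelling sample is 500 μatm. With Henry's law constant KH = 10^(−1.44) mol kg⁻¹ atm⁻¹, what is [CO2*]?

KH = 10^(−1.44) = 3.631×10^-2 mol kg⁻¹ atm⁻¹
[CO2*] = KH · pCO2 = 3.631×10^-2 × 500×10^-6 atm = 1.82×10^-5 mol/kg

[CO2*] = 18.2 μmol/kg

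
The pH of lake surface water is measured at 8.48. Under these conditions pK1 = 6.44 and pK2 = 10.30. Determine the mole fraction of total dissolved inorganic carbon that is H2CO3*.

α₀ = 0.00890

α₀ = 1 / (1 + K1/[H⁺] + K1K2/[H⁺]²) = 1 / (1 + 10^+2.04 + 10^+0.22)
   = 1 / (1 + 109.65 + 1.6596) = 1/112.31 = 0.008904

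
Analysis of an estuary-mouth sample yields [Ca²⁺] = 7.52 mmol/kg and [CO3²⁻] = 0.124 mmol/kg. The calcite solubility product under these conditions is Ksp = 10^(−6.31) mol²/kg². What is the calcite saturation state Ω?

Ksp = 10^(−6.31) = 4.898×10^-7
Ω = [Ca²⁺][CO3²⁻]/Ksp = (7.52×10^-3)(0.124×10^-3) / 4.898×10^-7 = 1.90

Ω = 1.90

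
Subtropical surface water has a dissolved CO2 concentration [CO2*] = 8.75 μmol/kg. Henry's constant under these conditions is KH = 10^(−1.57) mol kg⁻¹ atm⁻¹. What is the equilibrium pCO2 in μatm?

pCO2 = 325 μatm

KH = 10^(−1.57) = 2.692×10^-2 mol kg⁻¹ atm⁻¹
pCO2 = [CO2*]/KH = 8.75×10^-6 / 2.692×10^-2 = 3.25×10^-4 atm = 325 μatm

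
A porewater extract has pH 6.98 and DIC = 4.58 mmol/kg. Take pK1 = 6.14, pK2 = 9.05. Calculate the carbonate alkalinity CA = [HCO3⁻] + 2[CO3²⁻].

CA = 4.04 mmol/kg

CA = [HCO3⁻] + 2[CO3²⁻] = (α₁ + 2α₂)·DIC
At pH 6.98: [H⁺]/K1 = 10^-0.84 = 0.14454, K2/[H⁺] = 10^-2.07 = 0.0085114
α₁ = 1/(1 + 0.14454 + 0.0085114) = 1/1.1531 = 0.8673; α₂ = α₁·K2/[H⁺] = 0.007382
α₁ + 2α₂ = 0.8820
CA = 0.8820 × 4.58 = 4.04 mmol/kg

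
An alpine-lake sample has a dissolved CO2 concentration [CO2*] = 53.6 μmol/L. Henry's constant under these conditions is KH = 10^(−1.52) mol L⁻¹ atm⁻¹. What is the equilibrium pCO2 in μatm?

KH = 10^(−1.52) = 3.020×10^-2 mol L⁻¹ atm⁻¹
pCO2 = [CO2*]/KH = 53.6×10^-6 / 3.020×10^-2 = 1.77×10^-3 atm = 1770 μatm

pCO2 = 1770 μatm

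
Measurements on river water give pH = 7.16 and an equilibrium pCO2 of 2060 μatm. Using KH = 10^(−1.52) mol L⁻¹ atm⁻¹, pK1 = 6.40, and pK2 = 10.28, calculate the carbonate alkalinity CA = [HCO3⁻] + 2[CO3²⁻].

CA = 0.359 mmol/L

[CO2*] = KH · pCO2 = 10^(−1.52) × 2060×10^-6 = 6.221×10^-5 mol/L
α₀ = 1/(1 + K1/[H⁺] + K1K2/[H⁺]²) = 1/(1 + 10^+0.76 + 10^-2.36) = 0.1480
DIC = [CO2*]/α₀ = 6.221×10^-5 / 0.1480 = 0.4205 mmol/L
CA = (α₁ + 2α₂)·DIC = (0.8514 + 2×0.0006459) × 0.4205 = 0.359 mmol/L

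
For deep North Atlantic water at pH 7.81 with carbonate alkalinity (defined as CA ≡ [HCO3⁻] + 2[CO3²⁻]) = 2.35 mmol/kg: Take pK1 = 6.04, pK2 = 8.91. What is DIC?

DIC = 2.22 mmol/kg

CA = [HCO3⁻] + 2[CO3²⁻] = (α₁ + 2α₂)·DIC
At pH 7.81: [H⁺]/K1 = 10^-1.77 = 0.016982, K2/[H⁺] = 10^-1.10 = 0.079433
α₁ = 1/(1 + 0.016982 + 0.079433) = 1/1.0964 = 0.9121; α₂ = α₁·K2/[H⁺] = 0.07245
α₁ + 2α₂ = 1.0570
DIC = CA / (α₁ + 2α₂) = 2.35 / 1.0570 = 2.22 mmol/kg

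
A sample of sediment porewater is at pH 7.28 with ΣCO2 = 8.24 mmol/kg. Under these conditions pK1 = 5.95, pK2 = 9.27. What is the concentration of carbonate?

α₂ = 1 / (1 + [H⁺]/K2 + [H⁺]²/(K1K2)) = 1 / (1 + 10^+1.99 + 10^+0.66)
   = 1 / (1 + 97.724 + 4.5709) = 1/103.29 = 0.009681
[CO3²⁻] = α₂ × DIC = 0.009681 × 8.24 = 0.0798 mmol/kg

[CO3²⁻] = 0.0798 mmol/kg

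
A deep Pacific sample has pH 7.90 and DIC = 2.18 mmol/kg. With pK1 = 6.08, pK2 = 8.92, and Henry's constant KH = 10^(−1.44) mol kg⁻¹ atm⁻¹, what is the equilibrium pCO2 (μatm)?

pCO2 = 818 μatm

α₀ = 1 / (1 + K1/[H⁺] + K1K2/[H⁺]²) = 1 / (1 + 10^+1.82 + 10^+0.80)
   = 1 / (1 + 66.069 + 6.3096) = 1/73.379 = 0.01363
[CO2*] = α₀ × DIC = 0.01363 × 2.18 = 0.02971 mmol/kg
pCO2 = [CO2*]/KH = 2.971×10^-5 / 3.631×10^-2 = 818 μatm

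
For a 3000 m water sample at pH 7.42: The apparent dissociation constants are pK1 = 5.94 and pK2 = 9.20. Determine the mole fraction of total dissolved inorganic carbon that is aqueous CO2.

α₀ = 1 / (1 + K1/[H⁺] + K1K2/[H⁺]²) = 1 / (1 + 10^+1.48 + 10^-0.30)
   = 1 / (1 + 30.200 + 0.50119) = 1/31.701 = 0.03155

α₀ = 0.0315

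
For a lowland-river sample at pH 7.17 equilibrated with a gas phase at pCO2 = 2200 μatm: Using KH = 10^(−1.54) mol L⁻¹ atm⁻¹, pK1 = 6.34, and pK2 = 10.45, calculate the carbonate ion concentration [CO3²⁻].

[CO2*] = KH · pCO2 = 10^(−1.54) × 2200×10^-6 = 6.345×10^-5 mol/L
α₀ = 1/(1 + K1/[H⁺] + K1K2/[H⁺]²) = 1/(1 + 10^+0.83 + 10^-2.45) = 0.1288
DIC = [CO2*]/α₀ = 6.345×10^-5 / 0.1288 = 0.4926 mmol/L
[CO3²⁻] = α₂·DIC; α₂ = 0.0004570, so [CO3²⁻] = 0.0004570 × 0.4926 = 0.000225 mmol/L = 0.225 μmol/L

[CO3²⁻] = 0.225 μmol/L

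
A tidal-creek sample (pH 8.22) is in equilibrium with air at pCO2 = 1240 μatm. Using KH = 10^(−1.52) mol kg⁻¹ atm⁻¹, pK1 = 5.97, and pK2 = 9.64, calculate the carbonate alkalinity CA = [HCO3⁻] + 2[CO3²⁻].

[CO2*] = KH · pCO2 = 10^(−1.52) × 1240×10^-6 = 3.745×10^-5 mol/kg
α₀ = 1/(1 + K1/[H⁺] + K1K2/[H⁺]²) = 1/(1 + 10^+2.25 + 10^+0.83) = 0.005388
DIC = [CO2*]/α₀ = 3.745×10^-5 / 0.005388 = 6.950 mmol/kg
CA = (α₁ + 2α₂)·DIC = (0.9582 + 2×0.03643) × 6.950 = 7.17 mmol/kg

CA = 7.17 mmol/kg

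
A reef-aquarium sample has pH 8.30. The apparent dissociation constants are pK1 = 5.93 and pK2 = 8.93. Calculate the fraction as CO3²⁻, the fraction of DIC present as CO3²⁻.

α₂ = 1 / (1 + [H⁺]/K2 + [H⁺]²/(K1K2)) = 1 / (1 + 10^+0.63 + 10^-1.74)
   = 1 / (1 + 4.2658 + 0.018197) = 1/5.2840 = 0.1893

α₂ = 0.189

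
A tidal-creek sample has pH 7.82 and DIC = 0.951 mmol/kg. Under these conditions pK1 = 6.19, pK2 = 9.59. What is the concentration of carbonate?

α₂ = 1 / (1 + [H⁺]/K2 + [H⁺]²/(K1K2)) = 1 / (1 + 10^+1.77 + 10^+0.14)
   = 1 / (1 + 58.884 + 1.3804) = 1/61.265 = 0.01632
[CO3²⁻] = α₂ × DIC = 0.01632 × 0.951 = 0.0155 mmol/kg = 15.5 μmol/kg

[CO3²⁻] = 15.5 μmol/kg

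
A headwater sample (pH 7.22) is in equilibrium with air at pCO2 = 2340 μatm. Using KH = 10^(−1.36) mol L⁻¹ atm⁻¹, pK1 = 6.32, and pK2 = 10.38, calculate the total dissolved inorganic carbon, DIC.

DIC = 0.914 mmol/L

[CO2*] = KH · pCO2 = 10^(−1.36) × 2340×10^-6 = 1.021×10^-4 mol/L
α₀ = 1/(1 + K1/[H⁺] + K1K2/[H⁺]²) = 1/(1 + 10^+0.90 + 10^-2.26) = 0.1117
DIC = [CO2*]/α₀ = 1.021×10^-4 / 0.1117 = 0.914 mmol/L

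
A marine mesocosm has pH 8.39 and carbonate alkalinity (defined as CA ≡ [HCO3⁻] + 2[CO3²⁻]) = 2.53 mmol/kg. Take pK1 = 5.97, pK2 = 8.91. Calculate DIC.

DIC = 2.06 mmol/kg

CA = [HCO3⁻] + 2[CO3²⁻] = (α₁ + 2α₂)·DIC
At pH 8.39: [H⁺]/K1 = 10^-2.42 = 0.0038019, K2/[H⁺] = 10^-0.52 = 0.30200
α₁ = 1/(1 + 0.0038019 + 0.30200) = 1/1.3058 = 0.7658; α₂ = α₁·K2/[H⁺] = 0.2313
α₁ + 2α₂ = 1.2284
DIC = CA / (α₁ + 2α₂) = 2.53 / 1.2284 = 2.06 mmol/kg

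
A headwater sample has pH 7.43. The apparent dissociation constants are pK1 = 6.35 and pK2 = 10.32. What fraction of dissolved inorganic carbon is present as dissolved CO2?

α₀ = 0.0767

α₀ = 1 / (1 + K1/[H⁺] + K1K2/[H⁺]²) = 1 / (1 + 10^+1.08 + 10^-1.81)
   = 1 / (1 + 12.023 + 0.015488) = 1/13.038 = 0.07670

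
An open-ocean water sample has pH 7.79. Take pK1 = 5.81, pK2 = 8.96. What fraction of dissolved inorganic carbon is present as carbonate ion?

α₂ = 0.0627

α₂ = 1 / (1 + [H⁺]/K2 + [H⁺]²/(K1K2)) = 1 / (1 + 10^+1.17 + 10^-0.81)
   = 1 / (1 + 14.791 + 0.15488) = 1/15.946 = 0.06271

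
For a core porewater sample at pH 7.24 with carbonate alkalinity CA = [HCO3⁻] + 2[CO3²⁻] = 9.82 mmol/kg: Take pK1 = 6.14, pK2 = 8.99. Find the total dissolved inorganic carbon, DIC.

CA = [HCO3⁻] + 2[CO3²⁻] = (α₁ + 2α₂)·DIC
At pH 7.24: [H⁺]/K1 = 10^-1.10 = 0.079433, K2/[H⁺] = 10^-1.75 = 0.017783
α₁ = 1/(1 + 0.079433 + 0.017783) = 1/1.0972 = 0.9114; α₂ = α₁·K2/[H⁺] = 0.01621
α₁ + 2α₂ = 0.9438
DIC = CA / (α₁ + 2α₂) = 9.82 / 0.9438 = 10.4 mmol/kg

DIC = 10.4 mmol/kg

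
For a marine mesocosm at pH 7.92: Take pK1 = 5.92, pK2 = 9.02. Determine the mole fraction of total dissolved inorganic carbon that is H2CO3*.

α₀ = 1 / (1 + K1/[H⁺] + K1K2/[H⁺]²) = 1 / (1 + 10^+2.00 + 10^+0.90)
   = 1 / (1 + 100.00 + 7.9433) = 1/108.94 = 0.009179

α₀ = 0.00918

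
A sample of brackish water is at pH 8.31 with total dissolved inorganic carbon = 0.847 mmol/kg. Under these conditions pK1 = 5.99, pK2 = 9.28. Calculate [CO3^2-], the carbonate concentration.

α₂ = 1 / (1 + [H⁺]/K2 + [H⁺]²/(K1K2)) = 1 / (1 + 10^+0.97 + 10^-1.35)
   = 1 / (1 + 9.3325 + 0.044668) = 1/10.377 = 0.09637
[CO3²⁻] = α₂ × DIC = 0.09637 × 0.847 = 0.0816 mmol/kg

[CO3²⁻] = 0.0816 mmol/kg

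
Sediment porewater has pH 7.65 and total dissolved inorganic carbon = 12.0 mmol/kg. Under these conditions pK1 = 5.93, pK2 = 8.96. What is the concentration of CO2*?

[CO2*] = 0.214 mmol/kg

α₀ = 1 / (1 + K1/[H⁺] + K1K2/[H⁺]²) = 1 / (1 + 10^+1.72 + 10^+0.41)
   = 1 / (1 + 52.481 + 2.5704) = 1/56.051 = 0.01784
[CO2*] = α₀ × DIC = 0.01784 × 12.0 = 0.214 mmol/kg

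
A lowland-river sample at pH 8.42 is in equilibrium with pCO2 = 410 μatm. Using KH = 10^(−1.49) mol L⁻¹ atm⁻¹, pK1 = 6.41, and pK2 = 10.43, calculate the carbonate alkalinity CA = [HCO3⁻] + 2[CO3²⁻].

[CO2*] = KH · pCO2 = 10^(−1.49) × 410×10^-6 = 1.327×10^-5 mol/L
α₀ = 1/(1 + K1/[H⁺] + K1K2/[H⁺]²) = 1/(1 + 10^+2.01 + 10^+0.00) = 0.009585
DIC = [CO2*]/α₀ = 1.327×10^-5 / 0.009585 = 1.384 mmol/L
CA = (α₁ + 2α₂)·DIC = (0.9808 + 2×0.009585) × 1.384 = 1.38 mmol/L

CA = 1.38 mmol/L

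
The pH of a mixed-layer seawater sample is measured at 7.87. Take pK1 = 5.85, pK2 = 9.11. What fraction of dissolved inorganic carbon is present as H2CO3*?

α₀ = 1 / (1 + K1/[H⁺] + K1K2/[H⁺]²) = 1 / (1 + 10^+2.02 + 10^+0.78)
   = 1 / (1 + 104.71 + 6.0256) = 1/111.74 = 0.008949

α₀ = 0.00895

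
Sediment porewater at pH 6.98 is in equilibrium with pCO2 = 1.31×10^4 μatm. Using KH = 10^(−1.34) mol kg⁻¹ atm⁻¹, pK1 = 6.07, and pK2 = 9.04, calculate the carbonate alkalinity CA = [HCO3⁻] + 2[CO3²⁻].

[CO2*] = KH · pCO2 = 10^(−1.34) × 1.31×10^4×10^-6 = 5.988×10^-4 mol/kg
α₀ = 1/(1 + K1/[H⁺] + K1K2/[H⁺]²) = 1/(1 + 10^+0.91 + 10^-1.15) = 0.1087
DIC = [CO2*]/α₀ = 5.988×10^-4 / 0.1087 = 5.508 mmol/kg
CA = (α₁ + 2α₂)·DIC = (0.8836 + 2×0.007696) × 5.508 = 4.95 mmol/kg

CA = 4.95 mmol/kg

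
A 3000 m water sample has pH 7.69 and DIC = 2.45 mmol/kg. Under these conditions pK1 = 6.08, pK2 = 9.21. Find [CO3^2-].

α₂ = 1 / (1 + [H⁺]/K2 + [H⁺]²/(K1K2)) = 1 / (1 + 10^+1.52 + 10^-0.09)
   = 1 / (1 + 33.113 + 0.81283) = 1/34.926 = 0.02863
[CO3²⁻] = α₂ × DIC = 0.02863 × 2.45 = 0.0701 mmol/kg

[CO3²⁻] = 0.0701 mmol/kg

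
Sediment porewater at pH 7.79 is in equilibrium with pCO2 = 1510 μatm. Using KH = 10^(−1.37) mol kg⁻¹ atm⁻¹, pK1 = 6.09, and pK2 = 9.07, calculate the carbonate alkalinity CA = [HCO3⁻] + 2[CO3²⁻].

[CO2*] = KH · pCO2 = 10^(−1.37) × 1510×10^-6 = 6.441×10^-5 mol/kg
α₀ = 1/(1 + K1/[H⁺] + K1K2/[H⁺]²) = 1/(1 + 10^+1.70 + 10^+0.42) = 0.01861
DIC = [CO2*]/α₀ = 6.441×10^-5 / 0.01861 = 3.462 mmol/kg
CA = (α₁ + 2α₂)·DIC = (0.9325 + 2×0.04894) × 3.462 = 3.57 mmol/kg

CA = 3.57 mmol/kg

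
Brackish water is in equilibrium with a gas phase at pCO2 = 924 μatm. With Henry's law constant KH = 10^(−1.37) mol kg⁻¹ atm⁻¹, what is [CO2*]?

[CO2*] = 39.4 μmol/kg

KH = 10^(−1.37) = 4.266×10^-2 mol kg⁻¹ atm⁻¹
[CO2*] = KH · pCO2 = 4.266×10^-2 × 924×10^-6 atm = 3.94×10^-5 mol/kg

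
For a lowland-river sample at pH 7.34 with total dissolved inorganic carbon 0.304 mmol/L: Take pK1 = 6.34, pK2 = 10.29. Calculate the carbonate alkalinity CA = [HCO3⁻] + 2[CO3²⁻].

CA = 0.277 mmol/L

CA = [HCO3⁻] + 2[CO3²⁻] = (α₁ + 2α₂)·DIC
At pH 7.34: [H⁺]/K1 = 10^-1.00 = 0.10000, K2/[H⁺] = 10^-2.95 = 0.0011220
α₁ = 1/(1 + 0.10000 + 0.0011220) = 1/1.1011 = 0.9082; α₂ = α₁·K2/[H⁺] = 0.001019
α₁ + 2α₂ = 0.9102
CA = 0.9102 × 0.304 = 0.277 mmol/L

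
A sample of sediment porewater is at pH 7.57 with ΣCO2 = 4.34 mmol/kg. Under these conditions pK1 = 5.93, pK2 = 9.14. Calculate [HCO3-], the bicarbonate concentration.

[HCO3⁻] = 4.13 mmol/kg

α₁ = 1 / (1 + [H⁺]/K1 + K2/[H⁺]) = 1 / (1 + 10^-1.64 + 10^-1.57)
   = 1 / (1 + 0.022909 + 0.026915) = 1/1.0498 = 0.9525
[HCO3⁻] = α₁ × DIC = 0.9525 × 4.34 = 4.13 mmol/kg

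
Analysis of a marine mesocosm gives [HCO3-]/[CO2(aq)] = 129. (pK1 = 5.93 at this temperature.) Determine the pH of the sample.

pH = 8.04

From K1 = [H⁺][HCO3-]/[CO2(aq)]:  pH = pK1 + log₁₀([HCO3-]/[CO2(aq)])
log₁₀(129) = +2.111
pH = 5.93 + (+2.111) = 8.04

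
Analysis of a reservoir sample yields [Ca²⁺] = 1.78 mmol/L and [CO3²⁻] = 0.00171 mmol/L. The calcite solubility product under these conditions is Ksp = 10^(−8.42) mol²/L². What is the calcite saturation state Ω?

Ksp = 10^(−8.42) = 3.802×10^-9
Ω = [Ca²⁺][CO3²⁻]/Ksp = (1.78×10^-3)(0.00171×10^-3) / 3.802×10^-9 = 0.801

Ω = 0.801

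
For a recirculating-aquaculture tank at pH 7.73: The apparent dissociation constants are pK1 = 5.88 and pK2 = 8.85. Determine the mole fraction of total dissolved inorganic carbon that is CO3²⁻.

α₂ = 1 / (1 + [H⁺]/K2 + [H⁺]²/(K1K2)) = 1 / (1 + 10^+1.12 + 10^-0.73)
   = 1 / (1 + 13.183 + 0.18621) = 1/14.369 = 0.06960

α₂ = 0.0696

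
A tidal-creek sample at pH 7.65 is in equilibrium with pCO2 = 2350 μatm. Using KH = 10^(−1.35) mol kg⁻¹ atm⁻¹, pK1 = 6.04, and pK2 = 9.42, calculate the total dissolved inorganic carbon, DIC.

DIC = 4.45 mmol/kg

[CO2*] = KH · pCO2 = 10^(−1.35) × 2350×10^-6 = 1.050×10^-4 mol/kg
α₀ = 1/(1 + K1/[H⁺] + K1K2/[H⁺]²) = 1/(1 + 10^+1.61 + 10^-0.16) = 0.02357
DIC = [CO2*]/α₀ = 1.050×10^-4 / 0.02357 = 4.45 mmol/kg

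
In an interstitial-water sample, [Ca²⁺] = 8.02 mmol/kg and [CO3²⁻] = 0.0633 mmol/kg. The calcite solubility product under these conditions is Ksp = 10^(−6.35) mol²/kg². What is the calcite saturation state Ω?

Ksp = 10^(−6.35) = 4.467×10^-7
Ω = [Ca²⁺][CO3²⁻]/Ksp = (8.02×10^-3)(0.0633×10^-3) / 4.467×10^-7 = 1.14

Ω = 1.14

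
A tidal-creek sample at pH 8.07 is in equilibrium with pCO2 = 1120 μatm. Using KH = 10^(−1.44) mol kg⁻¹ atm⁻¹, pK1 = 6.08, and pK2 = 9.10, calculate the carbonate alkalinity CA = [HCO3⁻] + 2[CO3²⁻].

[CO2*] = KH · pCO2 = 10^(−1.44) × 1120×10^-6 = 4.066×10^-5 mol/kg
α₀ = 1/(1 + K1/[H⁺] + K1K2/[H⁺]²) = 1/(1 + 10^+1.99 + 10^+0.96) = 0.009273
DIC = [CO2*]/α₀ = 4.066×10^-5 / 0.009273 = 4.385 mmol/kg
CA = (α₁ + 2α₂)·DIC = (0.9062 + 2×0.08457) × 4.385 = 4.72 mmol/kg

CA = 4.72 mmol/kg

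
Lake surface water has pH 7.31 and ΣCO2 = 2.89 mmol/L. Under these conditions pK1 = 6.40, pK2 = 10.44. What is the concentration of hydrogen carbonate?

α₁ = 1 / (1 + [H⁺]/K1 + K2/[H⁺]) = 1 / (1 + 10^-0.91 + 10^-3.13)
   = 1 / (1 + 0.12303 + 0.00074131) = 1/1.1238 = 0.8899
[HCO3⁻] = α₁ × DIC = 0.8899 × 2.89 = 2.57 mmol/L

[HCO3⁻] = 2.57 mmol/L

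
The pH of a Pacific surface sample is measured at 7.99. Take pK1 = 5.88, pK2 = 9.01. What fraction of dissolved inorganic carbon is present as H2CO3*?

α₀ = 1 / (1 + K1/[H⁺] + K1K2/[H⁺]²) = 1 / (1 + 10^+2.11 + 10^+1.09)
   = 1 / (1 + 128.82 + 12.303) = 1/142.13 = 0.007036

α₀ = 0.00704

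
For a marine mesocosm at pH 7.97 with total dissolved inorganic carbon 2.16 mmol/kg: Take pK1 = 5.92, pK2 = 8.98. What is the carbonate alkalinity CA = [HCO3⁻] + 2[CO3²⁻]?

CA = 2.33 mmol/kg

CA = [HCO3⁻] + 2[CO3²⁻] = (α₁ + 2α₂)·DIC
At pH 7.97: [H⁺]/K1 = 10^-2.05 = 0.0089125, K2/[H⁺] = 10^-1.01 = 0.097724
α₁ = 1/(1 + 0.0089125 + 0.097724) = 1/1.1066 = 0.9036; α₂ = α₁·K2/[H⁺] = 0.08831
α₁ + 2α₂ = 1.0803
CA = 1.0803 × 2.16 = 2.33 mmol/kg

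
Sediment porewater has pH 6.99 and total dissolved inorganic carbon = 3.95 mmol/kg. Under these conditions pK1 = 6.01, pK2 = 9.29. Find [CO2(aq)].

[CO2*] = 0.373 mmol/kg

α₀ = 1 / (1 + K1/[H⁺] + K1K2/[H⁺]²) = 1 / (1 + 10^+0.98 + 10^-1.32)
   = 1 / (1 + 9.5499 + 0.047863) = 1/10.598 = 0.09436
[CO2*] = α₀ × DIC = 0.09436 × 3.95 = 0.373 mmol/kg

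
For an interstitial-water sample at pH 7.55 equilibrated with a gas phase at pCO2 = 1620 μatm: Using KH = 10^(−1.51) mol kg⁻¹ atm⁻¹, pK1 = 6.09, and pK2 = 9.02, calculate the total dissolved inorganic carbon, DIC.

[CO2*] = KH · pCO2 = 10^(−1.51) × 1620×10^-6 = 5.006×10^-5 mol/kg
α₀ = 1/(1 + K1/[H⁺] + K1K2/[H⁺]²) = 1/(1 + 10^+1.46 + 10^-0.01) = 0.03245
DIC = [CO2*]/α₀ = 5.006×10^-5 / 0.03245 = 1.54 mmol/kg

DIC = 1.54 mmol/kg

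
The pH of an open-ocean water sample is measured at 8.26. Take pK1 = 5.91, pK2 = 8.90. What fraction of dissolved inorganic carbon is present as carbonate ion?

α₂ = 0.186

α₂ = 1 / (1 + [H⁺]/K2 + [H⁺]²/(K1K2)) = 1 / (1 + 10^+0.64 + 10^-1.71)
   = 1 / (1 + 4.3652 + 0.019498) = 1/5.3847 = 0.1857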